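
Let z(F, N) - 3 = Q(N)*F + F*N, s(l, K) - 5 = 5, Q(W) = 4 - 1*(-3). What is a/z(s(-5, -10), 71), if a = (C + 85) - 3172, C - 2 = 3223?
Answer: 46/261 ≈ 0.17625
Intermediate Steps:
C = 3225 (C = 2 + 3223 = 3225)
Q(W) = 7 (Q(W) = 4 + 3 = 7)
s(l, K) = 10 (s(l, K) = 5 + 5 = 10)
z(F, N) = 3 + 7*F + F*N (z(F, N) = 3 + (7*F + F*N) = 3 + 7*F + F*N)
a = 138 (a = (3225 + 85) - 3172 = 3310 - 3172 = 138)
a/z(s(-5, -10), 71) = 138/(3 + 7*10 + 10*71) = 138/(3 + 70 + 710) = 138/783 = 138*(1/783) = 46/261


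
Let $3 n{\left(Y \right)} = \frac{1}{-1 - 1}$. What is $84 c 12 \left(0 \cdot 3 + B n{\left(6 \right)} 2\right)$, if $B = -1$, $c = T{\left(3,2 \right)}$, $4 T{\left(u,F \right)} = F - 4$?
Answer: $-168$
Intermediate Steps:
$T{\left(u,F \right)} = -1 + \frac{F}{4}$ ($T{\left(u,F \right)} = \frac{F - 4}{4} = \frac{-4 + F}{4} = -1 + \frac{F}{4}$)
$c = - \frac{1}{2}$ ($c = -1 + \frac{1}{4} \cdot 2 = -1 + \frac{1}{2} = - \frac{1}{2} \approx -0.5$)
$n{\left(Y \right)} = - \frac{1}{6}$ ($n{\left(Y \right)} = \frac{1}{3 \left(-1 - 1\right)} = \frac{1}{3 \left(-2\right)} = \frac{1}{3} \left(- \frac{1}{2}\right) = - \frac{1}{6}$)
$84 c 12 \left(0 \cdot 3 + B n{\left(6 \right)} 2\right) = 84 \left(\left(- \frac{1}{2}\right) 12\right) \left(0 \cdot 3 + \left(-1\right) \left(- \frac{1}{6}\right) 2\right) = 84 \left(-6\right) \left(0 + \frac{1}{6} \cdot 2\right) = - 504 \left(0 + \frac{1}{3}\right) = \left(-504\right) \frac{1}{3} = -168$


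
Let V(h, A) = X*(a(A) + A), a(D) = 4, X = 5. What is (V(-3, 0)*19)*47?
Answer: 17860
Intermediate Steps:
V(h, A) = 20 + 5*A (V(h, A) = 5*(4 + A) = 20 + 5*A)
(V(-3, 0)*19)*47 = ((20 + 5*0)*19)*47 = ((20 + 0)*19)*47 = (20*19)*47 = 380*47 = 17860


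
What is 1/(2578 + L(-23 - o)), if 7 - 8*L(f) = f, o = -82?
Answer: 2/5143 ≈ 0.00038888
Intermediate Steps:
L(f) = 7/8 - f/8
1/(2578 + L(-23 - o)) = 1/(2578 + (7/8 - (-23 - 1*(-82))/8)) = 1/(2578 + (7/8 - (-23 + 82)/8)) = 1/(2578 + (7/8 - 1/8*59)) = 1/(2578 + (7/8 - 59/8)) = 1/(2578 - 13/2) = 1/(5143/2) = 2/5143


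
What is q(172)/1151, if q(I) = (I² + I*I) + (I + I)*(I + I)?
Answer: 177504/1151 ≈ 154.22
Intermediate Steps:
q(I) = 6*I² (q(I) = (I² + I²) + (2*I)*(2*I) = 2*I² + 4*I² = 6*I²)
q(172)/1151 = (6*172²)/1151 = (6*29584)*(1/1151) = 177504*(1/1151) = 177504/1151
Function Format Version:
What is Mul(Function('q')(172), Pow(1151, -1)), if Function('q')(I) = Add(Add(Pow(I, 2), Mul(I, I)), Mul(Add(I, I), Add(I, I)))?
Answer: Rational(177504, 1151) ≈ 154.22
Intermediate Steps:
Function('q')(I) = Mul(6, Pow(I, 2)) (Function('q')(I) = Add(Add(Pow(I, 2), Pow(I, 2)), Mul(Mul(2, I), Mul(2, I))) = Add(Mul(2, Pow(I, 2)), Mul(4, Pow(I, 2))) = Mul(6, Pow(I, 2)))
Mul(Function('q')(172), Pow(1151, -1)) = Mul(Mul(6, Pow(172, 2)), Pow(1151, -1)) = Mul(Mul(6, 29584), Rational(1, 1151)) = Mul(177504, Rational(1, 1151)) = Rational(177504, 1151)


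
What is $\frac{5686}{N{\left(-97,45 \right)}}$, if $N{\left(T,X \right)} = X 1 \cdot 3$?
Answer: $\frac{5686}{135} \approx 42.119$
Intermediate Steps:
$N{\left(T,X \right)} = 3 X$ ($N{\left(T,X \right)} = X 3 = 3 X$)
$\frac{5686}{N{\left(-97,45 \right)}} = \frac{5686}{3 \cdot 45} = \frac{5686}{135}$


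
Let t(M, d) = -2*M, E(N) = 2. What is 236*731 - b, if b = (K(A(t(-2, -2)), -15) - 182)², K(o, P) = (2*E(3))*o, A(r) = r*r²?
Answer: 167040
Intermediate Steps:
A(r) = r³
K(o, P) = 4*o (K(o, P) = (2*2)*o = 4*o)
b = 5476 (b = (4*(-2*(-2))³ - 182)² = (4*4³ - 182)² = (4*64 - 182)² = (256 - 182)² = 74² = 5476)
236*731 - b = 236*731 - 1*5476 = 172516 - 5476 = 167040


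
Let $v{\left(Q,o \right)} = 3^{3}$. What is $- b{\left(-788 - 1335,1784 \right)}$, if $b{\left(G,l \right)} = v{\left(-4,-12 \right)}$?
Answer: $-27$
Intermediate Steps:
$v{\left(Q,o \right)} = 27$
$b{\left(G,l \right)} = 27$
$- b{\left(-788 - 1335,1784 \right)} = \left(-1\right) 27 = -27$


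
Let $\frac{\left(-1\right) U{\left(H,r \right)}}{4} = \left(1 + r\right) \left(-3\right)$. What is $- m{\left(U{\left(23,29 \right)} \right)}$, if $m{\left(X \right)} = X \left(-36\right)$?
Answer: $12960$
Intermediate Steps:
$U{\left(H,r \right)} = 12 + 12 r$ ($U{\left(H,r \right)} = - 4 \left(1 + r\right) \left(-3\right) = - 4 \left(-3 - 3 r\right) = 12 + 12 r$)
$m{\left(X \right)} = - 36 X$
$- m{\left(U{\left(23,29 \right)} \right)} = - \left(-36\right) \left(12 + 12 \cdot 29\right) = - \left(-36\right) \left(12 + 348\right) = - \left(-36\right) 360 = \left(-1\right) \left(-12960\right) = 12960$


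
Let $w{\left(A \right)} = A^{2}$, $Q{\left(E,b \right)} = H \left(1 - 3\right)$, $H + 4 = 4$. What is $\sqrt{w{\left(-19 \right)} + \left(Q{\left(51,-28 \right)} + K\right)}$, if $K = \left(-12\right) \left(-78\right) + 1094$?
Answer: $\sqrt{2391} \approx 48.898$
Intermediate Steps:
$H = 0$ ($H = -4 + 4 = 0$)
$K = 2030$ ($K = 936 + 1094 = 2030$)
$Q{\left(E,b \right)} = 0$ ($Q{\left(E,b \right)} = 0 \left(1 - 3\right) = 0 \left(-2\right) = 0$)
$\sqrt{w{\left(-19 \right)} + \left(Q{\left(51,-28 \right)} + K\right)} = \sqrt{\left(-19\right)^{2} + \left(0 + 2030\right)} = \sqrt{361 + 2030} = \sqrt{2391}$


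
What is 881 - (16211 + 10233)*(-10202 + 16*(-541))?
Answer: 498681833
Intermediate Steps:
881 - (16211 + 10233)*(-10202 + 16*(-541)) = 881 - 26444*(-10202 - 8656) = 881 - 26444*(-18858) = 881 - 1*(-498680952) = 881 + 498680952 = 498681833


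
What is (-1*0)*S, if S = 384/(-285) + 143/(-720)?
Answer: 0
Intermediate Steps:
S = -21149/13680 (S = 384*(-1/285) + 143*(-1/720) = -128/95 - 143/720 = -21149/13680 ≈ -1.5460)
(-1*0)*S = -1*0*(-21149/13680) = 0*(-21149/13680) = 0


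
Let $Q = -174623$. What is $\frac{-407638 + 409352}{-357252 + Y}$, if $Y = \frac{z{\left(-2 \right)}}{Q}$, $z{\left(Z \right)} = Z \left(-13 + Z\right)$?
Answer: $- \frac{149651911}{31192208013} \approx -0.0047977$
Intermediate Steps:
$Y = - \frac{30}{174623}$ ($Y = \frac{\left(-2\right) \left(-13 - 2\right)}{-174623} = \left(-2\right) \left(-15\right) \left(- \frac{1}{174623}\right) = 30 \left(- \frac{1}{174623}\right) = - \frac{30}{174623} \approx -0.0001718$)
$\frac{-407638 + 409352}{-357252 + Y} = \frac{-407638 + 409352}{-357252 - \frac{30}{174623}} = \frac{1714}{- \frac{62384416026}{174623}} = 1714 \left(- \frac{174623}{62384416026}\right) = - \frac{149651911}{31192208013}$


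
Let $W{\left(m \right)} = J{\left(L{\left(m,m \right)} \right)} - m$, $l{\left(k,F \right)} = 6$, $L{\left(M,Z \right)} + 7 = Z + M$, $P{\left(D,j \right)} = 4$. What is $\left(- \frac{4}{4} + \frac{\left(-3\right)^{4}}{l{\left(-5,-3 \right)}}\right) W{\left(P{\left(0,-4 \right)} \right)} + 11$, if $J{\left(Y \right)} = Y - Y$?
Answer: $-39$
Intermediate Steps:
$L{\left(M,Z \right)} = -7 + M + Z$ ($L{\left(M,Z \right)} = -7 + \left(Z + M\right) = -7 + \left(M + Z\right) = -7 + M + Z$)
$J{\left(Y \right)} = 0$
$W{\left(m \right)} = - m$ ($W{\left(m \right)} = 0 - m = - m$)
$\left(- \frac{4}{4} + \frac{\left(-3\right)^{4}}{l{\left(-5,-3 \right)}}\right) W{\left(P{\left(0,-4 \right)} \right)} + 11 = \left(- \frac{4}{4} + \frac{\left(-3\right)^{4}}{6}\right) \left(\left(-1\right) 4\right) + 11 = \left(\left(-4\right) \frac{1}{4} + 81 \cdot \frac{1}{6}\right) \left(-4\right) + 11 = \left(-1 + \frac{27}{2}\right) \left(-4\right) + 11 = \frac{25}{2} \left(-4\right) + 11 = -50 + 11 = -39$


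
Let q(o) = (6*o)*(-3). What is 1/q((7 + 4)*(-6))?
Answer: 1/1188 ≈ 0.00084175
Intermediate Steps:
q(o) = -18*o
1/q((7 + 4)*(-6)) = 1/(-18*(7 + 4)*(-6)) = 1/(-198*(-6)) = 1/(-18*(-66)) = 1/1188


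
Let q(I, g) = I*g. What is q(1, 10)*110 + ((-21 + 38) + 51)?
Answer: 1168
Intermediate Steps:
q(1, 10)*110 + ((-21 + 38) + 51) = (1*10)*110 + ((-21 + 38) + 51) = 10*110 + (17 + 51) = 1100 + 68 = 1168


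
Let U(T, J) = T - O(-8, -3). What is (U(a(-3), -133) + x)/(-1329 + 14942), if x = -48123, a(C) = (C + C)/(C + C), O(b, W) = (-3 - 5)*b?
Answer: -48186/13613 ≈ -3.5397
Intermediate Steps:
O(b, W) = -8*b
a(C) = 1 (a(C) = (2*C)/((2*C)) = (2*C)*(1/(2*C)) = 1)
U(T, J) = -64 + T (U(T, J) = T - (-8)*(-8) = T - 1*64 = T - 64 = -64 + T)
(U(a(-3), -133) + x)/(-1329 + 14942) = ((-64 + 1) - 48123)/(-1329 + 14942) = (-63 - 48123)/13613 = -48186*1/13613 = -48186/13613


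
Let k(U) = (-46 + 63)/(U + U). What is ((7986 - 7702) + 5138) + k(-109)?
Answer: 1181979/218 ≈ 5421.9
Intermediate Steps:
k(U) = 17/(2*U) (k(U) = 17/((2*U)) = 17*(1/(2*U)) = 17/(2*U))
((7986 - 7702) + 5138) + k(-109) = ((7986 - 7702) + 5138) + (17/2)/(-109) = (284 + 5138) + (17/2)*(-1/109) = 5422 - 17/218 = 1181979/218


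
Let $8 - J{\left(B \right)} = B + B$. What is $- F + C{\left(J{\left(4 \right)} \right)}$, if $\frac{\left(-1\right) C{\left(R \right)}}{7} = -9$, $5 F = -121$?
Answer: $\frac{436}{5} \approx 87.2$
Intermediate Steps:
$J{\left(B \right)} = 8 - 2 B$ ($J{\left(B \right)} = 8 - \left(B + B\right) = 8 - 2 B$)
$F = - \frac{121}{5}$ ($F = \frac{1}{5} \left(-121\right) = - \frac{121}{5} \approx -24.2$)
$C{\left(R \right)} = 63$ ($C{\left(R \right)} = \left(-7\right) \left(-9\right) = 63$)
$- F + C{\left(J{\left(4 \right)} \right)} = \left(-1\right) \left(- \frac{121}{5}\right) + 63 = \frac{121}{5} + 63 = \frac{436}{5}$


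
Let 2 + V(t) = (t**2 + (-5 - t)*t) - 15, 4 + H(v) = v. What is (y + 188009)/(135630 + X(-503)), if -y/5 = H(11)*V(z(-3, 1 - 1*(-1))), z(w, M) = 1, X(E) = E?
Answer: 188779/135127 ≈ 1.3970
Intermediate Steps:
H(v) = -4 + v
V(t) = -17 + t**2 + t*(-5 - t) (V(t) = -2 + ((t**2 + (-5 - t)*t) - 15) = -2 + ((t**2 + t*(-5 - t)) - 15) = -2 + (-15 + t**2 + t*(-5 - t)) = -17 + t**2 + t*(-5 - t))
y = 770 (y = -5*(-4 + 11)*(-17 - 5*1) = -35*(-17 - 5) = -35*(-22) = -5*(-154) = 770)
(y + 188009)/(135630 + X(-503)) = (770 + 188009)/(135630 - 503) = 188779/135127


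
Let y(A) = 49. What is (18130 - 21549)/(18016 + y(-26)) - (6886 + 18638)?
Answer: -461094479/18065 ≈ -25524.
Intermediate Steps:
(18130 - 21549)/(18016 + y(-26)) - (6886 + 18638) = (18130 - 21549)/(18016 + 49) - (6886 + 18638) = -3419/18065 - 1*25524 = -3419*1/18065 - 25524 = -3419/18065 - 25524 = -461094479/18065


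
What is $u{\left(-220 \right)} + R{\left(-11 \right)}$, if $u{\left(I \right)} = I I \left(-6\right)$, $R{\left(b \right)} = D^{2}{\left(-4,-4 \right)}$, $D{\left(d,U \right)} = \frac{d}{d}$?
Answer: $-290399$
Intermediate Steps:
$D{\left(d,U \right)} = 1$
$R{\left(b \right)} = 1$ ($R{\left(b \right)} = 1^{2} = 1$)
$u{\left(I \right)} = - 6 I^{2}$ ($u{\left(I \right)} = I^{2} \left(-6\right) = - 6 I^{2}$)
$u{\left(-220 \right)} + R{\left(-11 \right)} = - 6 \left(-220\right)^{2} + 1 = \left(-6\right) 48400 + 1 = -290400 + 1 = -290399$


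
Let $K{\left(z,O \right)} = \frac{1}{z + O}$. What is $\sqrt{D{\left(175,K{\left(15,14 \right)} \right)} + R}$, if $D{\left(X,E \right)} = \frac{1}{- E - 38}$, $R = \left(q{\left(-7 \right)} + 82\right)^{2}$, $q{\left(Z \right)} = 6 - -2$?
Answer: $\frac{\sqrt{9854500913}}{1103} \approx 90.0$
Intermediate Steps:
$q{\left(Z \right)} = 8$ ($q{\left(Z \right)} = 6 + 2 = 8$)
$K{\left(z,O \right)} = \frac{1}{O + z}$
$R = 8100$ ($R = \left(8 + 82\right)^{2} = 90^{2} = 8100$)
$D{\left(X,E \right)} = \frac{1}{-38 - E}$
$\sqrt{D{\left(175,K{\left(15,14 \right)} \right)} + R} = \sqrt{- \frac{1}{38 + \frac{1}{14 + 15}} + 8100} = \sqrt{- \frac{1}{38 + \frac{1}{29}} + 8100} = \sqrt{- \frac{1}{\frac{1103}{29}} + 8100} = \sqrt{\left(-1\right) \frac{29}{1103} + 8100} = \sqrt{- \frac{29}{1103} + 8100} = \sqrt{\frac{8934271}{1103}} = \frac{\sqrt{9854500913}}{1103}$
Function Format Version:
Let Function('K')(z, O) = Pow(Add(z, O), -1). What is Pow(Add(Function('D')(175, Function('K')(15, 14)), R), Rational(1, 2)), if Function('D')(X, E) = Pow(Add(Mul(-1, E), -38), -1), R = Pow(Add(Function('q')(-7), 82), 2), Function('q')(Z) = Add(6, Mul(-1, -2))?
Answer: Mul(Rational(1, 1103), Pow(9854500913, Rational(1, 2))) ≈ 90.000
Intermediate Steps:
Function('q')(Z) = 8 (Function('q')(Z) = Add(6, 2) = 8)
Function('K')(z, O) = Pow(Add(O, z), -1)
R = 8100 (R = Pow(Add(8, 82), 2) = Pow(90, 2) = 8100)
Function('D')(X, E) = Pow(Add(-38, Mul(-1, E)), -1)
Pow(Add(Function('D')(175, Function('K')(15, 14)), R), Rational(1, 2)) = Pow(Add(Mul(-1, Pow(Add(38, Pow(Add(14, 15), -1)), -1)), 8100), Rational(1, 2)) = Pow(Add(Mul(-1, Pow(Add(38, Pow(29, -1)), -1)), 8100), Rational(1, 2)) = Pow(Add(Mul(-1, Pow(Add(38, Rational(1, 29)), -1)), 8100), Rational(1, 2)) = Pow(Add(Mul(-1, Pow(Rational(1103, 29), -1)), 8100), Rational(1, 2)) = Pow(Add(Mul(-1, Rational(29, 1103)), 8100), Rational(1, 2)) = Pow(Add(Rational(-29, 1103), 8100), Rational(1, 2)) = Pow(Rational(8934271, 1103), Rational(1, 2)) = Mul(Rational(1, 1103), Pow(9854500913, Rational(1, 2)))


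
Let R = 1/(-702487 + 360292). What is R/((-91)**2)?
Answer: -1/2833716795 ≈ -3.5289e-10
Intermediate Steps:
R = -1/342195 (R = 1/(-342195) = -1/342195 ≈ -2.9223e-6)
R/((-91)**2) = -1/(342195*((-91)**2)) = -1/342195/8281 = -1/342195*1/8281 = -1/2833716795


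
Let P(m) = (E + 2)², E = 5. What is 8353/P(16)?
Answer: 8353/49 ≈ 170.47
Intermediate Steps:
P(m) = 49 (P(m) = (5 + 2)² = 7² = 49)
8353/P(16) = 8353/49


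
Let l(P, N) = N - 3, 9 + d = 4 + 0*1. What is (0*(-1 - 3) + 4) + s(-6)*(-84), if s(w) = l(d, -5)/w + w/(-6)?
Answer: -192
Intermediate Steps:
d = -5 (d = -9 + (4 + 0*1) = -9 + (4 + 0) = -9 + 4 = -5)
l(P, N) = -3 + N
s(w) = -8/w - w/6 (s(w) = (-3 - 5)/w + w/(-6) = -8/w + w*(-⅙) = -8/w - w/6)
(0*(-1 - 3) + 4) + s(-6)*(-84) = (0*(-1 - 3) + 4) + (-8/(-6) - ⅙*(-6))*(-84) = (0*(-4) + 4) + (-8*(-⅙) + 1)*(-84) = (0 + 4) + (4/3 + 1)*(-84) = 4 + (7/3)*(-84) = 4 - 196 = -192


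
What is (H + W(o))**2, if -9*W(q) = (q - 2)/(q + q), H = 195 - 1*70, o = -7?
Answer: 3059001/196 ≈ 15607.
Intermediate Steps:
H = 125 (H = 195 - 70 = 125)
W(q) = -(-2 + q)/(18*q) (W(q) = -(q - 2)/(9*(q + q)) = -(-2 + q)/(9*(2*q)) = -(-2 + q)*1/(2*q)/9 = -(-2 + q)/(18*q))
(H + W(o))**2 = (125 + (1/18)*(2 - 1*(-7))/(-7))**2 = (125 + (1/18)*(-1/7)*(2 + 7))**2 = (125 + (1/18)*(-1/7)*9)**2 = (125 - 1/14)**2 = (1749/14)**2 = 3059001/196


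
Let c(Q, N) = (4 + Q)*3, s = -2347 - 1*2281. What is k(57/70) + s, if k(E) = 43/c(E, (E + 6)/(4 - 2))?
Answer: -4675898/1011 ≈ -4625.0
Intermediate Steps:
s = -4628 (s = -2347 - 2281 = -4628)
c(Q, N) = 12 + 3*Q
k(E) = 43/(12 + 3*E)
k(57/70) + s = 43/(3*(4 + 57/70)) - 4628 = 43/(3*(337/70)) - 4628 = (43/3)*(70/337) - 4628 = 3010/1011 - 4628 = -4675898/1011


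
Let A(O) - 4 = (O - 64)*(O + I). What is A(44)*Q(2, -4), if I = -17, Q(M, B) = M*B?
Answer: 4288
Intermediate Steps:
Q(M, B) = B*M
A(O) = 4 + (-64 + O)*(-17 + O) (A(O) = 4 + (O - 64)*(O - 17) = 4 + (-64 + O)*(-17 + O))
A(44)*Q(2, -4) = (1092 + 44**2 - 81*44)*(-4*2) = (1092 + 1936 - 3564)*(-8) = -536*(-8) = 4288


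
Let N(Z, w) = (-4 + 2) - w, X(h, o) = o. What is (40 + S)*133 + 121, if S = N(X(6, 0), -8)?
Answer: 6239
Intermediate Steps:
N(Z, w) = -2 - w
S = 6 (S = -2 - 1*(-8) = -2 + 8 = 6)
(40 + S)*133 + 121 = (40 + 6)*133 + 121 = 46*133 + 121 = 6118 + 121 = 6239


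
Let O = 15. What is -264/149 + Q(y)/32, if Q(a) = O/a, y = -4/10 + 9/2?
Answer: -162009/97744 ≈ -1.6575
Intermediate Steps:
y = 41/10 (y = -4*⅒ + 9*(½) = -⅖ + 9/2 = 41/10 ≈ 4.1000)
Q(a) = 15/a
-264/149 + Q(y)/32 = -264/149 + (15/(41/10))/32 = -264*1/149 + (15*(10/41))*(1/32) = -264/149 + (150/41)*(1/32) = -264/149 + 75/656 = -162009/97744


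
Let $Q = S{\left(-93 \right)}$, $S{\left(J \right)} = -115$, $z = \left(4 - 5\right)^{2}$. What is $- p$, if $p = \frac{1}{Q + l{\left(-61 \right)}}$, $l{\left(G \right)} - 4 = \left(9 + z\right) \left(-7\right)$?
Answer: $\frac{1}{181} \approx 0.0055249$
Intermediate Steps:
$z = 1$ ($z = \left(-1\right)^{2} = 1$)
$l{\left(G \right)} = -66$ ($l{\left(G \right)} = 4 + \left(9 + 1\right) \left(-7\right) = 4 + 10 \left(-7\right) = 4 - 70 = -66$)
$Q = -115$
$p = - \frac{1}{181}$ ($p = \frac{1}{-115 - 66} = \frac{1}{-181} = - \frac{1}{181} \approx -0.0055249$)
$- p = \left(-1\right) \left(- \frac{1}{181}\right) = \frac{1}{181}$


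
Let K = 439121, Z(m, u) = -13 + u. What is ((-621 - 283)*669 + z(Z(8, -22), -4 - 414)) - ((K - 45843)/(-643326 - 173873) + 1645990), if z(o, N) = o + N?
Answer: -1839693522303/817199 ≈ -2.2512e+6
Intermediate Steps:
z(o, N) = N + o
((-621 - 283)*669 + z(Z(8, -22), -4 - 414)) - ((K - 45843)/(-643326 - 173873) + 1645990) = ((-621 - 283)*669 + ((-4 - 414) + (-13 - 22))) - ((439121 - 45843)/(-643326 - 173873) + 1645990) = (-904*669 + (-418 - 35)) - (393278/(-817199) + 1645990) = (-604776 - 453) - (393278*(-1/817199) + 1645990) = -605229 - (-393278/817199 + 1645990) = -605229 - 1*1345100988732/817199 = -605229 - 1345100988732/817199 = -1839693522303/817199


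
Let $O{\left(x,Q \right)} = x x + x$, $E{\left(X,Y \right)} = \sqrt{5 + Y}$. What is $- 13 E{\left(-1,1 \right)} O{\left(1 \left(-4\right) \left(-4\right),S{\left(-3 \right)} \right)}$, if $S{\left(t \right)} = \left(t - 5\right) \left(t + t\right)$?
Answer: $- 3536 \sqrt{6} \approx -8661.4$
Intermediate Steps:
$S{\left(t \right)} = 2 t \left(-5 + t\right)$ ($S{\left(t \right)} = \left(-5 + t\right) 2 t = 2 t \left(-5 + t\right)$)
$O{\left(x,Q \right)} = x + x^{2}$ ($O{\left(x,Q \right)} = x^{2} + x = x + x^{2}$)
$- 13 E{\left(-1,1 \right)} O{\left(1 \left(-4\right) \left(-4\right),S{\left(-3 \right)} \right)} = - 13 \sqrt{5 + 1} \cdot 1 \left(-4\right) \left(-4\right) \left(1 + 1 \left(-4\right) \left(-4\right)\right) = - 13 \sqrt{6} \left(-4\right) \left(-4\right) \left(1 - -16\right) = - 13 \sqrt{6} \cdot 16 \left(1 + 16\right) = - 13 \sqrt{6} \cdot 16 \cdot 17 = - 13 \sqrt{6} \cdot 272 = - 3536 \sqrt{6}$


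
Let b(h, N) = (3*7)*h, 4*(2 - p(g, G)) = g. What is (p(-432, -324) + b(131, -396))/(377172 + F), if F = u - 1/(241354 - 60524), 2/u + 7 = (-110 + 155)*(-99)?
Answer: 1154218179530/152163152284499 ≈ 0.0075854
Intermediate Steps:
p(g, G) = 2 - g/4
u = -1/2231 (u = 2/(-7 + (-110 + 155)*(-99)) = 2/(-7 + 45*(-99)) = 2/(-7 - 4455) = 2/(-4462) = 2*(-1/4462) = -1/2231 ≈ -0.00044823)
b(h, N) = 21*h
F = -183061/403431730 (F = -1/2231 - 1/(241354 - 60524) = -1/2231 - 1/180830 = -183061/403431730 ≈ -0.00045376)
(p(-432, -324) + b(131, -396))/(377172 + F) = ((2 - ¼*(-432)) + 21*131)/(377172 - 183061/403431730) = ((2 + 108) + 2751)/(152163152284499/403431730) = (110 + 2751)*(403431730/152163152284499) = 2861*(403431730/152163152284499) = 1154218179530/152163152284499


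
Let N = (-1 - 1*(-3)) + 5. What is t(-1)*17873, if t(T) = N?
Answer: 125111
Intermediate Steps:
N = 7 (N = (-1 + 3) + 5 = 2 + 5 = 7)
t(T) = 7
t(-1)*17873 = 7*17873 = 125111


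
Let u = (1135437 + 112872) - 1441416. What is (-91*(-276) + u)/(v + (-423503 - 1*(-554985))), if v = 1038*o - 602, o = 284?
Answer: -167991/425672 ≈ -0.39465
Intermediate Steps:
u = -193107 (u = 1248309 - 1441416 = -193107)
v = 294190 (v = 1038*284 - 602 = 294792 - 602 = 294190)
(-91*(-276) + u)/(v + (-423503 - 1*(-554985))) = (-91*(-276) - 193107)/(294190 + (-423503 - 1*(-554985))) = (25116 - 193107)/(294190 + (-423503 + 554985)) = -167991/(294190 + 131482) = -167991/425672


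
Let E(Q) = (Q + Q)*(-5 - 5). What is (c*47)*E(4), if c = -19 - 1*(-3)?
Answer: 60160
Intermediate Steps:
E(Q) = -20*Q (E(Q) = (2*Q)*(-10) = -20*Q)
c = -16 (c = -19 + 3 = -16)
(c*47)*E(4) = (-16*47)*(-20*4) = -752*(-80) = 60160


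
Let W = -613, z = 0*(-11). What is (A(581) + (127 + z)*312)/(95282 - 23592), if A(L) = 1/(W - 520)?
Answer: 44893991/81224770 ≈ 0.55271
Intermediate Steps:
z = 0
A(L) = -1/1133 (A(L) = 1/(-613 - 520) = 1/(-1133) = -1/1133)
(A(581) + (127 + z)*312)/(95282 - 23592) = (-1/1133 + (127 + 0)*312)/(95282 - 23592) = (-1/1133 + 127*312)/71690 = (-1/1133 + 39624)*(1/71690) = (44893991/1133)*(1/71690) = 44893991/81224770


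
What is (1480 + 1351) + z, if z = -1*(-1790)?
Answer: 4621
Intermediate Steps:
z = 1790
(1480 + 1351) + z = (1480 + 1351) + 1790 = 2831 + 1790 = 4621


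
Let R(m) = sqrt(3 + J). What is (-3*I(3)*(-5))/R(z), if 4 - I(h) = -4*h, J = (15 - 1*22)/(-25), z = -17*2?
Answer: 600*sqrt(82)/41 ≈ 132.52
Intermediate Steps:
z = -34
J = 7/25 (J = (15 - 22)*(-1/25) = -7*(-1/25) = 7/25 ≈ 0.28000)
I(h) = 4 + 4*h (I(h) = 4 - (-4)*h = 4 + 4*h)
R(m) = sqrt(82)/5 (R(m) = sqrt(3 + 7/25) = sqrt(82/25) = sqrt(82)/5)
(-3*I(3)*(-5))/R(z) = (-3*(4 + 4*3)*(-5))/((sqrt(82)/5)) = (-3*(4 + 12)*(-5))*(5*sqrt(82)/82) = (-3*16*(-5))*(5*sqrt(82)/82) = (-48*(-5))*(5*sqrt(82)/82) = 240*(5*sqrt(82)/82) = 600*sqrt(82)/41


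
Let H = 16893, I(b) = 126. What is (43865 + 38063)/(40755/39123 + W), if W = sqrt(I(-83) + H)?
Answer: -7257263553540/1447098655357 + 20899957453452*sqrt(1891)/1447098655357 ≈ 623.03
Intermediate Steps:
W = 3*sqrt(1891) (W = sqrt(126 + 16893) = sqrt(17019) = 3*sqrt(1891) ≈ 130.46)
(43865 + 38063)/(40755/39123 + W) = (43865 + 38063)/(40755/39123 + 3*sqrt(1891)) = 81928/(40755*(1/39123) + 3*sqrt(1891)) = 81928/(13585/13041 + 3*sqrt(1891))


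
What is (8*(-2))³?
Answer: -4096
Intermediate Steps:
(8*(-2))³ = (-16)³ = -4096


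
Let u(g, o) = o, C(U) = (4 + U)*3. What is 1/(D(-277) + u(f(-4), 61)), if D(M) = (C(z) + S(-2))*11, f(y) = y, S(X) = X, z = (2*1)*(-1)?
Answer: 1/105 ≈ 0.0095238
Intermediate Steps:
z = -2 (z = 2*(-1) = -2)
C(U) = 12 + 3*U
D(M) = 44 (D(M) = ((12 + 3*(-2)) - 2)*11 = ((12 - 6) - 2)*11 = (6 - 2)*11 = 4*11 = 44)
1/(D(-277) + u(f(-4), 61)) = 1/(44 + 61) = 1/105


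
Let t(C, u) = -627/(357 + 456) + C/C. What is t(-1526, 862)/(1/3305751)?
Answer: 204956562/271 ≈ 7.5630e+5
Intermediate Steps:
t(C, u) = 62/271 (t(C, u) = -627/813 + 1 = -627*1/813 + 1 = -209/271 + 1 = 62/271)
t(-1526, 862)/(1/3305751) = 62/(271*(1/3305751)) = (62/271)*3305751 = 204956562/271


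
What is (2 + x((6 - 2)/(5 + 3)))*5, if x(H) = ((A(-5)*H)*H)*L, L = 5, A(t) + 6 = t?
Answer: -235/4 ≈ -58.750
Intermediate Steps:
A(t) = -6 + t
x(H) = -55*H² (x(H) = (((-6 - 5)*H)*H)*5 = ((-11*H)*H)*5 = -11*H²*5 = -55*H²)
(2 + x((6 - 2)/(5 + 3)))*5 = (2 - 55*(6 - 2)²/(5 + 3)²)*5 = (2 - 55*(4/8)²)*5 = (2 - 55*(4*(⅛))²)*5 = (2 - 55*(½)²)*5 = (2 - 55*¼)*5 = (2 - 55/4)*5 = -47/4*5 = -235/4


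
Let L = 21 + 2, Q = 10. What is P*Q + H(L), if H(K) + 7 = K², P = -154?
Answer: -1018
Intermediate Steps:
L = 23
H(K) = -7 + K²
P*Q + H(L) = -154*10 + (-7 + 23²) = -1540 + (-7 + 529) = -1540 + 522 = -1018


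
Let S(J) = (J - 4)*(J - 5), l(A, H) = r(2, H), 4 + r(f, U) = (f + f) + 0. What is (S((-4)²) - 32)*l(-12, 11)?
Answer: 0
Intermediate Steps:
r(f, U) = -4 + 2*f (r(f, U) = -4 + ((f + f) + 0) = -4 + (2*f + 0) = -4 + 2*f)
l(A, H) = 0 (l(A, H) = -4 + 2*2 = -4 + 4 = 0)
S(J) = (-5 + J)*(-4 + J) (S(J) = (-4 + J)*(-5 + J) = (-5 + J)*(-4 + J))
(S((-4)²) - 32)*l(-12, 11) = ((20 + ((-4)²)² - 9*(-4)²) - 32)*0 = ((20 + 16² - 9*16) - 32)*0 = ((20 + 256 - 144) - 32)*0 = (132 - 32)*0 = 100*0 = 0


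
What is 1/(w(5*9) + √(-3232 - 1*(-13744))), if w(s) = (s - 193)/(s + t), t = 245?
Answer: 5365/110504662 + 63075*√73/55252331 ≈ 0.0098022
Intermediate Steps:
w(s) = (-193 + s)/(245 + s) (w(s) = (s - 193)/(s + 245) = (-193 + s)/(245 + s))
1/(w(5*9) + √(-3232 - 1*(-13744))) = 1/((-193 + 5*9)/(245 + 5*9) + √(-3232 - 1*(-13744))) = 1/((-193 + 45)/(245 + 45) + √(-3232 + 13744)) = 1/(-148/290 + √10512) = 1/((1/290)*(-148) + 12*√73) = 1/(-74/145 + 12*√73)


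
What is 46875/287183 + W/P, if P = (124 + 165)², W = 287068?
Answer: 86356096319/23985811343 ≈ 3.6003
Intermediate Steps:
P = 83521 (P = 289² = 83521)
46875/287183 + W/P = 46875/287183 + 287068/83521 = 86356096319/23985811343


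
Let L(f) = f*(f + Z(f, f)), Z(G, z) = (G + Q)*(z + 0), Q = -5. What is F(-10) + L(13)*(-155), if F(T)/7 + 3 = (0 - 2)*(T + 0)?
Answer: -235636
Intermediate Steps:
F(T) = -21 - 14*T (F(T) = -21 + 7*((0 - 2)*(T + 0)) = -21 + 7*(-2*T) = -21 - 14*T)
Z(G, z) = z*(-5 + G) (Z(G, z) = (G - 5)*(z + 0) = (-5 + G)*z = z*(-5 + G))
L(f) = f*(f + f*(-5 + f))
F(-10) + L(13)*(-155) = (-21 - 14*(-10)) + (13²*(-4 + 13))*(-155) = (-21 + 140) + (169*9)*(-155) = 119 + 1521*(-155) = 119 - 235755 = -235636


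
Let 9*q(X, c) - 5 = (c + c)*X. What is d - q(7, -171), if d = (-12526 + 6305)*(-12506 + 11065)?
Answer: 80682538/9 ≈ 8.9647e+6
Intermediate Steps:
q(X, c) = 5/9 + 2*X*c/9 (q(X, c) = 5/9 + ((c + c)*X)/9 = 5/9 + ((2*c)*X)/9 = 5/9 + (2*X*c)/9 = 5/9 + 2*X*c/9)
d = 8964461 (d = -6221*(-1441) = 8964461)
d - q(7, -171) = 8964461 - (5/9 + (2/9)*7*(-171)) = 8964461 - (5/9 - 266) = 8964461 - 1*(-2389/9) = 8964461 + 2389/9 = 80682538/9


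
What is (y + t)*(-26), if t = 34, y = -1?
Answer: -858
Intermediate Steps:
(y + t)*(-26) = (-1 + 34)*(-26) = 33*(-26) = -858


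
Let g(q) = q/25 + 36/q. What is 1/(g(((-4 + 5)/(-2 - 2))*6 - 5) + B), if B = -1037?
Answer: -650/677819 ≈ -0.00095896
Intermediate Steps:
g(q) = 36/q + q/25 (g(q) = q*(1/25) + 36/q = q/25 + 36/q = 36/q + q/25)
1/(g(((-4 + 5)/(-2 - 2))*6 - 5) + B) = 1/((36/(((-4 + 5)/(-2 - 2))*6 - 5) + (((-4 + 5)/(-2 - 2))*6 - 5)/25) - 1037) = 1/((36/((1/(-4))*6 - 5) + ((1/(-4))*6 - 5)/25) - 1037) = 1/((36/((1*(-¼))*6 - 5) + ((1*(-¼))*6 - 5)/25) - 1037) = 1/((36/(-¼*6 - 5) + (-¼*6 - 5)/25) - 1037) = 1/((36/(-3/2 - 5) + (-3/2 - 5)/25) - 1037) = 1/((36/(-13/2) + (1/25)*(-13/2)) - 1037) = 1/((36*(-2/13) - 13/50) - 1037) = 1/((-72/13 - 13/50) - 1037) = 1/(-3769/650 - 1037) = 1/(-677819/650) = -650/677819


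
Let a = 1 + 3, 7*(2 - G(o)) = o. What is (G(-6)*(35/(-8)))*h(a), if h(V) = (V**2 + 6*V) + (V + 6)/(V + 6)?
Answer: -1025/2 ≈ -512.50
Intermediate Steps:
G(o) = 2 - o/7
a = 4
h(V) = 1 + V**2 + 6*V (h(V) = (V**2 + 6*V) + (6 + V)/(6 + V) = (V**2 + 6*V) + 1 = 1 + V**2 + 6*V)
(G(-6)*(35/(-8)))*h(a) = ((2 - 1/7*(-6))*(35/(-8)))*(1 + 4**2 + 6*4) = ((2 + 6/7)*(35*(-1/8)))*(1 + 16 + 24) = ((20/7)*(-35/8))*41 = -25/2*41 = -1025/2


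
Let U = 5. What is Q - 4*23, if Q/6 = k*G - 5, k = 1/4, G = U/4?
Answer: -961/8 ≈ -120.13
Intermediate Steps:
G = 5/4 ≈ 1.2500
k = ¼ ≈ 0.25000
Q = -225/8 (Q = 6*((¼)*(5/4) - 5) = 6*(5/16 - 5) = 6*(-75/16) = -225/8 ≈ -28.125)
Q - 4*23 = -225/8 - 4*23 = -225/8 - 92 = -961/8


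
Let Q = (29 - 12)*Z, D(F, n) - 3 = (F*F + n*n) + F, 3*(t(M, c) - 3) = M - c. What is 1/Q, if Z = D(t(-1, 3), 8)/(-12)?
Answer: -108/10931 ≈ -0.0098802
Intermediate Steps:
t(M, c) = 3 - c/3 + M/3 (t(M, c) = 3 + (M - c)/3 = 3 + (-c/3 + M/3) = 3 - c/3 + M/3)
D(F, n) = 3 + F + F² + n² (D(F, n) = 3 + ((F*F + n*n) + F) = 3 + ((F² + n²) + F) = 3 + (F + F² + n²) = 3 + F + F² + n²)
Z = -643/108 (Z = (3 + (3 - ⅓*3 + (⅓)*(-1)) + (3 - ⅓*3 + (⅓)*(-1))² + 8²)/(-12) = (3 + (3 - 1 - ⅓) + (3 - 1 - ⅓)² + 64)*(-1/12) = (3 + 5/3 + (5/3)² + 64)*(-1/12) = (3 + 5/3 + 25/9 + 64)*(-1/12) = (643/9)*(-1/12) = -643/108 ≈ -5.9537)
Q = -10931/108 (Q = (29 - 12)*(-643/108) = 17*(-643/108) = -10931/108 ≈ -101.21)
1/Q = 1/(-10931/108) = -108/10931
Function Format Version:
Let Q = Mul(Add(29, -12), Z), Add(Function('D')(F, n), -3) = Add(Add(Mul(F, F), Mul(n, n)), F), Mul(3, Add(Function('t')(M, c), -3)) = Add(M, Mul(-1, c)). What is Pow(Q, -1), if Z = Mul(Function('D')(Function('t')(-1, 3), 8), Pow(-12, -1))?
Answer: Rational(-108, 10931) ≈ -0.0098802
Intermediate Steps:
Function('t')(M, c) = Add(3, Mul(Rational(-1, 3), c), Mul(Rational(1, 3), M)) (Function('t')(M, c) = Add(3, Mul(Rational(1, 3), Add(M, Mul(-1, c)))) = Add(3, Add(Mul(Rational(-1, 3), c), Mul(Rational(1, 3), M))) = Add(3, Mul(Rational(-1, 3), c), Mul(Rational(1, 3), M)))
Function('D')(F, n) = Add(3, F, Pow(F, 2), Pow(n, 2)) (Function('D')(F, n) = Add(3, Add(Add(Mul(F, F), Mul(n, n)), F)) = Add(3, Add(Add(Pow(F, 2), Pow(n, 2)), F)) = Add(3, Add(F, Pow(F, 2), Pow(n, 2))) = Add(3, F, Pow(F, 2), Pow(n, 2)))
Z = Rational(-643, 108) (Z = Mul(Add(3, Add(3, Mul(Rational(-1, 3), 3), Mul(Rational(1, 3), -1)), Pow(Add(3, Mul(Rational(-1, 3), 3), Mul(Rational(1, 3), -1)), 2), Pow(8, 2)), Pow(-12, -1)) = Mul(Add(3, Add(3, -1, Rational(-1, 3)), Pow(Add(3, -1, Rational(-1, 3)), 2), 64), Rational(-1, 12)) = Mul(Add(3, Rational(5, 3), Pow(Rational(5, 3), 2), 64), Rational(-1, 12)) = Mul(Add(3, Rational(5, 3), Rational(25, 9), 64), Rational(-1, 12)) = Mul(Rational(643, 9), Rational(-1, 12)) = Rational(-643, 108) ≈ -5.9537)
Q = Rational(-10931, 108) (Q = Mul(Add(29, -12), Rational(-643, 108)) = Mul(17, Rational(-643, 108)) = Rational(-10931, 108) ≈ -101.21)
Pow(Q, -1) = Pow(Rational(-10931, 108), -1) = Rational(-108, 10931)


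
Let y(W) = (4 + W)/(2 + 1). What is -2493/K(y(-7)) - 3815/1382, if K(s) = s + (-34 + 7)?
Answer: 1669253/19348 ≈ 86.275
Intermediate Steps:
y(W) = 4/3 + W/3 (y(W) = (4 + W)/3 = (4 + W)*(1/3) = 4/3 + W/3)
K(s) = -27 + s (K(s) = s - 27 = -27 + s)
-2493/K(y(-7)) - 3815/1382 = -2493/(-27 + (4/3 + (1/3)*(-7))) - 3815/1382 = -2493/(-27 + (4/3 - 7/3)) - 3815*1/1382 = -2493/(-27 - 1) - 3815/1382 = -2493/(-28) - 3815/1382 = -2493*(-1/28) - 3815/1382 = 2493/28 - 3815/1382 = 1669253/19348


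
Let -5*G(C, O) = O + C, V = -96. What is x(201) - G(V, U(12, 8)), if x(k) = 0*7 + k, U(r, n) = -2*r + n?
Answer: 893/5 ≈ 178.60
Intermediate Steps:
U(r, n) = n - 2*r
G(C, O) = -C/5 - O/5 (G(C, O) = -(O + C)/5 = -(C + O)/5 = -C/5 - O/5)
x(k) = k (x(k) = 0 + k = k)
x(201) - G(V, U(12, 8)) = 201 - (-1/5*(-96) - (8 - 2*12)/5) = 201 - (96/5 - (8 - 24)/5) = 201 - (96/5 - 1/5*(-16)) = 201 - (96/5 + 16/5) = 201 - 1*112/5 = 201 - 112/5 = 893/5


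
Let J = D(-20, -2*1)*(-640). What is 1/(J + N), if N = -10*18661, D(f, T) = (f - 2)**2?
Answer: -1/496370 ≈ -2.0146e-6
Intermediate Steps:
D(f, T) = (-2 + f)**2
J = -309760 (J = (-2 - 20)**2*(-640) = (-22)**2*(-640) = 484*(-640) = -309760)
N = -186610
1/(J + N) = 1/(-309760 - 186610) = 1/(-496370) = -1/496370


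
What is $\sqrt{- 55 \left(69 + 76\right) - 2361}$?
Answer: $4 i \sqrt{646} \approx 101.67 i$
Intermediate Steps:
$\sqrt{- 55 \left(69 + 76\right) - 2361} = \sqrt{\left(-55\right) 145 - 2361} = \sqrt{-7975 - 2361} = \sqrt{-10336} = 4 i \sqrt{646}$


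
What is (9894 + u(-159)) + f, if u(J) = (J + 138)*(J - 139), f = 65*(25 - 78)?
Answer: 12707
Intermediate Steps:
f = -3445 (f = 65*(-53) = -3445)
u(J) = (-139 + J)*(138 + J) (u(J) = (138 + J)*(-139 + J) = (-139 + J)*(138 + J))
(9894 + u(-159)) + f = (9894 + (-19182 + (-159)² - 1*(-159))) - 3445 = (9894 + (-19182 + 25281 + 159)) - 3445 = (9894 + 6258) - 3445 = 16152 - 3445 = 12707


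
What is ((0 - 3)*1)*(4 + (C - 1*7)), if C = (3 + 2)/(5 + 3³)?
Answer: 273/32 ≈ 8.5313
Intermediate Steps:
C = 5/32 (C = 5/(5 + 27) = 5/32 ≈ 0.15625)
((0 - 3)*1)*(4 + (C - 1*7)) = ((0 - 3)*1)*(4 + (5/32 - 1*7)) = (-3*1)*(4 + (5/32 - 7)) = -3*(4 - 219/32) = -3*(-91/32) = 273/32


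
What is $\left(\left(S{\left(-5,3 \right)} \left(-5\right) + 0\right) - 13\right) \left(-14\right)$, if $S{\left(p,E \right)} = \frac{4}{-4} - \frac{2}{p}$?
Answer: $140$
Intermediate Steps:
$S{\left(p,E \right)} = -1 - \frac{2}{p}$ ($S{\left(p,E \right)} = 4 \left(- \frac{1}{4}\right) - \frac{2}{p} = -1 - \frac{2}{p}$)
$\left(\left(S{\left(-5,3 \right)} \left(-5\right) + 0\right) - 13\right) \left(-14\right) = \left(\left(\frac{-2 - -5}{-5} \left(-5\right) + 0\right) - 13\right) \left(-14\right) = \left(\left(- \frac{-2 + 5}{5} \left(-5\right) + 0\right) - 13\right) \left(-14\right) = \left(\left(\left(- \frac{1}{5}\right) 3 \left(-5\right) + 0\right) - 13\right) \left(-14\right) = \left(\left(\left(- \frac{3}{5}\right) \left(-5\right) + 0\right) - 13\right) \left(-14\right) = \left(\left(3 + 0\right) - 13\right) \left(-14\right) = \left(3 - 13\right) \left(-14\right) = \left(-10\right) \left(-14\right) = 140$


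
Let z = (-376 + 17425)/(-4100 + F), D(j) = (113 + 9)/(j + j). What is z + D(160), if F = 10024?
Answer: 772301/236960 ≈ 3.2592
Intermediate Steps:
D(j) = 61/j (D(j) = 122/((2*j)) = 122*(1/(2*j)) = 61/j)
z = 17049/5924 (z = (-376 + 17425)/(-4100 + 10024) = 17049/5924 ≈ 2.8780)
z + D(160) = 17049/5924 + 61/160 = 772301/236960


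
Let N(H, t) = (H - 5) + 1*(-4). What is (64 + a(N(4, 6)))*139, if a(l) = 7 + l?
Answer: 9174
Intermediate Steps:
N(H, t) = -9 + H (N(H, t) = (-5 + H) - 4 = -9 + H)
(64 + a(N(4, 6)))*139 = (64 + (7 + (-9 + 4)))*139 = (64 + (7 - 5))*139 = (64 + 2)*139 = 66*139 = 9174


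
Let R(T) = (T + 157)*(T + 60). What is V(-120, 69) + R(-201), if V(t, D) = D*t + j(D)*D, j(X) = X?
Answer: 2685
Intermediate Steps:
V(t, D) = D² + D*t (V(t, D) = D*t + D*D = D*t + D² = D² + D*t)
R(T) = (60 + T)*(157 + T) (R(T) = (157 + T)*(60 + T) = (60 + T)*(157 + T))
V(-120, 69) + R(-201) = 69*(69 - 120) + (9420 + (-201)² + 217*(-201)) = 69*(-51) + (9420 + 40401 - 43617) = -3519 + 6204 = 2685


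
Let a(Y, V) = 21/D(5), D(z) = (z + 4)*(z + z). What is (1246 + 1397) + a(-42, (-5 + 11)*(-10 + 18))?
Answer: 79297/30 ≈ 2643.2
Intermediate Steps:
D(z) = 2*z*(4 + z) (D(z) = (4 + z)*(2*z) = 2*z*(4 + z))
a(Y, V) = 7/30 (a(Y, V) = 21/((2*5*(4 + 5))) = 21/((2*5*9)) = 21/90 = 21*(1/90) = 7/30)
(1246 + 1397) + a(-42, (-5 + 11)*(-10 + 18)) = (1246 + 1397) + 7/30 = 2643 + 7/30 = 79297/30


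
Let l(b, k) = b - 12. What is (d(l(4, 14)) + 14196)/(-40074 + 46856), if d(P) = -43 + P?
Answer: 14145/6782 ≈ 2.0857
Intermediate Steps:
l(b, k) = -12 + b
(d(l(4, 14)) + 14196)/(-40074 + 46856) = ((-43 + (-12 + 4)) + 14196)/(-40074 + 46856) = ((-43 - 8) + 14196)/6782 = (-51 + 14196)*(1/6782) = 14145*(1/6782) = 14145/6782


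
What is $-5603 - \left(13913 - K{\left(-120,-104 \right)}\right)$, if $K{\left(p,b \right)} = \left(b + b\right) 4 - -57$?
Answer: $-20291$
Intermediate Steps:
$K{\left(p,b \right)} = 57 + 8 b$ ($K{\left(p,b \right)} = 2 b 4 + 57 = 8 b + 57 = 57 + 8 b$)
$-5603 - \left(13913 - K{\left(-120,-104 \right)}\right) = -5603 - \left(13913 - \left(57 + 8 \left(-104\right)\right)\right) = -5603 - \left(13913 - \left(57 - 832\right)\right) = -5603 - \left(13913 - -775\right) = -5603 - \left(13913 + 775\right) = -5603 - 14688 = -20291$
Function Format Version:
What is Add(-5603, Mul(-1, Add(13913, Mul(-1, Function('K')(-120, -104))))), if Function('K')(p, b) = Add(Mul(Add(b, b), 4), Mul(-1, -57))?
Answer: -20291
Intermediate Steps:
Function('K')(p, b) = Add(57, Mul(8, b)) (Function('K')(p, b) = Add(Mul(Mul(2, b), 4), 57) = Add(Mul(8, b), 57) = Add(57, Mul(8, b)))
Add(-5603, Mul(-1, Add(13913, Mul(-1, Function('K')(-120, -104))))) = Add(-5603, Mul(-1, Add(13913, Mul(-1, Add(57, Mul(8, -104)))))) = Add(-5603, Mul(-1, Add(13913, Mul(-1, Add(57, -832))))) = Add(-5603, Mul(-1, Add(13913, Mul(-1, -775)))) = Add(-5603, Mul(-1, Add(13913, 775))) = Add(-5603, Mul(-1, 14688)) = Add(-5603, -14688) = -20291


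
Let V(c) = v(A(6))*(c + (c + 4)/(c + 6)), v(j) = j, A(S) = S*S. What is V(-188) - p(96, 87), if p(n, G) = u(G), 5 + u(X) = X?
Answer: -620038/91 ≈ -6813.6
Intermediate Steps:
u(X) = -5 + X
p(n, G) = -5 + G
A(S) = S²
V(c) = 36*c + 36*(4 + c)/(6 + c) (V(c) = 6²*(c + (c + 4)/(c + 6)) = 36*(c + (4 + c)/(6 + c)) = 36*c + 36*(4 + c)/(6 + c))
V(-188) - p(96, 87) = 36*(4 + (-188)² + 7*(-188))/(6 - 188) - (-5 + 87) = 36*(4 + 35344 - 1316)/(-182) - 1*82 = 36*(-1/182)*34032 - 82 = -612576/91 - 82 = -620038/91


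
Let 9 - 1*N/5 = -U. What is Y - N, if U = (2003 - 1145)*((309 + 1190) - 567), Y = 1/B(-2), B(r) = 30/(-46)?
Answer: -59974898/15 ≈ -3.9983e+6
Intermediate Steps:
B(r) = -15/23 (B(r) = 30*(-1/46) = -15/23)
Y = -23/15 (Y = 1/(-15/23) = -23/15 ≈ -1.5333)
U = 799656 (U = 858*(1499 - 567) = 858*932 = 799656)
N = 3998325 (N = 45 - (-5)*799656 = 45 - 5*(-799656) = 45 + 3998280 = 3998325)
Y - N = -23/15 - 1*3998325 = -23/15 - 3998325 = -59974898/15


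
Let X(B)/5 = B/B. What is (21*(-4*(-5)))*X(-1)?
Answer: 2100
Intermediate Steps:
X(B) = 5 (X(B) = 5*(B/B) = 5*1 = 5)
(21*(-4*(-5)))*X(-1) = (21*(-4*(-5)))*5 = (21*20)*5 = 420*5 = 2100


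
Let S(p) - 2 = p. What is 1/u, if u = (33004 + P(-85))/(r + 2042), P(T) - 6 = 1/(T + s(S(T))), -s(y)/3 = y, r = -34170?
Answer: -5268992/5413641 ≈ -0.97328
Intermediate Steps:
S(p) = 2 + p
s(y) = -3*y
P(T) = 6 + 1/(-6 - 2*T) (P(T) = 6 + 1/(T - 3*(2 + T)) = 6 + 1/(T + (-6 - 3*T)) = 6 + 1/(-6 - 2*T))
u = -5413641/5268992 (u = (33004 + (35 + 12*(-85))/(2*(3 - 85)))/(-34170 + 2042) = (33004 + (1/2)*(35 - 1020)/(-82))/(-32128) = (33004 + (1/2)*(-1/82)*(-985))*(-1/32128) = (33004 + 985/164)*(-1/32128) = (5413641/164)*(-1/32128) = -5413641/5268992 ≈ -1.0275)
1/u = 1/(-5413641/5268992) = -5268992/5413641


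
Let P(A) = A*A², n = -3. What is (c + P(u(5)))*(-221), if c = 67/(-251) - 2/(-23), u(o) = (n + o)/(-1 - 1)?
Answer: 1505452/5773 ≈ 260.77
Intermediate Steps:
u(o) = 3/2 - o/2 (u(o) = (-3 + o)/(-1 - 1) = (-3 + o)/(-2) = (-3 + o)*(-½) = 3/2 - o/2)
P(A) = A³
c = -1039/5773 (c = 67*(-1/251) - 2*(-1/23) = -67/251 + 2/23 = -1039/5773 ≈ -0.17998)
(c + P(u(5)))*(-221) = (-1039/5773 + (3/2 - ½*5)³)*(-221) = (-1039/5773 + (3/2 - 5/2)³)*(-221) = (-1039/5773 + (-1)³)*(-221) = (-1039/5773 - 1)*(-221) = -6812/5773*(-221) = 1505452/5773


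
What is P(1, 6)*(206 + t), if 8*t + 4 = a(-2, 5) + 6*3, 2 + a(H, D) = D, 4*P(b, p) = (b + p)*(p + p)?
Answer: 34965/8 ≈ 4370.6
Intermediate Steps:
P(b, p) = p*(b + p)/2 (P(b, p) = ((b + p)*(p + p))/4 = ((b + p)*(2*p))/4 = (2*p*(b + p))/4 = p*(b + p)/2)
a(H, D) = -2 + D
t = 17/8 (t = -½ + ((-2 + 5) + 6*3)/8 = -½ + (3 + 18)/8 = -½ + (⅛)*21 = -½ + 21/8 = 17/8 ≈ 2.1250)
P(1, 6)*(206 + t) = ((½)*6*(1 + 6))*(206 + 17/8) = ((½)*6*7)*(1665/8) = 21*(1665/8) = 34965/8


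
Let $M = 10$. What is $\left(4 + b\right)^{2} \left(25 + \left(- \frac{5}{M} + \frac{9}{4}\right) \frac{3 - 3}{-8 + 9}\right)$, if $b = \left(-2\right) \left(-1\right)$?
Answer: $900$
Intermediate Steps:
$b = 2$
$\left(4 + b\right)^{2} \left(25 + \left(- \frac{5}{M} + \frac{9}{4}\right) \frac{3 - 3}{-8 + 9}\right) = \left(4 + 2\right)^{2} \left(25 + \left(- \frac{5}{10} + \frac{9}{4}\right) \frac{3 - 3}{-8 + 9}\right) = 6^{2} \left(25 + \left(\left(-5\right) \frac{1}{10} + 9 \cdot \frac{1}{4}\right) \frac{0}{1}\right) = 36 \left(25 + \left(- \frac{1}{2} + \frac{9}{4}\right) 0 \cdot 1\right) = 36 \left(25 + \frac{7}{4} \cdot 0\right) = 36 \left(25 + 0\right) = 36 \cdot 25 = 900$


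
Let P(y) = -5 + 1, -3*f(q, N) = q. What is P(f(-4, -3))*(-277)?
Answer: 1108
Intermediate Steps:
f(q, N) = -q/3
P(y) = -4
P(f(-4, -3))*(-277) = -4*(-277) = 1108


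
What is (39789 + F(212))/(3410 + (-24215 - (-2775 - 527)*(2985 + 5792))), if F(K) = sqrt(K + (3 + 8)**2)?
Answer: 39789/28960849 + 3*sqrt(37)/28960849 ≈ 0.0013745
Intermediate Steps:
F(K) = sqrt(121 + K) (F(K) = sqrt(K + 11**2) = sqrt(K + 121) = sqrt(121 + K))
(39789 + F(212))/(3410 + (-24215 - (-2775 - 527)*(2985 + 5792))) = (39789 + sqrt(121 + 212))/(3410 + (-24215 - (-2775 - 527)*(2985 + 5792))) = (39789 + sqrt(333))/(3410 + (-24215 - (-3302)*8777)) = (39789 + 3*sqrt(37))/(3410 + (-24215 - 1*(-28981654))) = (39789 + 3*sqrt(37))/(3410 + (-24215 + 28981654)) = (39789 + 3*sqrt(37))/(3410 + 28957439) = (39789 + 3*sqrt(37))/28960849 = (39789 + 3*sqrt(37))*(1/28960849) = 39789/28960849 + 3*sqrt(37)/28960849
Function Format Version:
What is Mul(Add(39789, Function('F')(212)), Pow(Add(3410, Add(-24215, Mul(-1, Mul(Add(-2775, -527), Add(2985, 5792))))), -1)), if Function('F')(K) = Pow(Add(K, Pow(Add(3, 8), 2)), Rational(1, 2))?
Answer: Add(Rational(39789, 28960849), Mul(Rational(3, 28960849), Pow(37, Rational(1, 2)))) ≈ 0.0013745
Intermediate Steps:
Function('F')(K) = Pow(Add(121, K), Rational(1, 2)) (Function('F')(K) = Pow(Add(K, Pow(11, 2)), Rational(1, 2)) = Pow(Add(K, 121), Rational(1, 2)) = Pow(Add(121, K), Rational(1, 2)))
Mul(Add(39789, Function('F')(212)), Pow(Add(3410, Add(-24215, Mul(-1, Mul(Add(-2775, -527), Add(2985, 5792))))), -1)) = Mul(Add(39789, Pow(Add(121, 212), Rational(1, 2))), Pow(Add(3410, Add(-24215, Mul(-1, Mul(Add(-2775, -527), Add(2985, 5792))))), -1)) = Mul(Add(39789, Pow(333, Rational(1, 2))), Pow(Add(3410, Add(-24215, Mul(-1, Mul(-3302, 8777)))), -1)) = Mul(Add(39789, Mul(3, Pow(37, Rational(1, 2)))), Pow(Add(3410, Add(-24215, Mul(-1, -28981654))), -1)) = Mul(Add(39789, Mul(3, Pow(37, Rational(1, 2)))), Pow(Add(3410, Add(-24215, 28981654)), -1)) = Mul(Add(39789, Mul(3, Pow(37, Rational(1, 2)))), Pow(Add(3410, 28957439), -1)) = Mul(Add(39789, Mul(3, Pow(37, Rational(1, 2)))), Pow(28960849, -1)) = Mul(Add(39789, Mul(3, Pow(37, Rational(1, 2)))), Rational(1, 28960849)) = Add(Rational(39789, 28960849), Mul(Rational(3, 28960849), Pow(37, Rational(1, 2))))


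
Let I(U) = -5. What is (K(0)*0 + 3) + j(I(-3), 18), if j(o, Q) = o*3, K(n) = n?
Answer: -12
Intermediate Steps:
j(o, Q) = 3*o
(K(0)*0 + 3) + j(I(-3), 18) = (0*0 + 3) + 3*(-5) = (0 + 3) - 15 = 3 - 15 = -12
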